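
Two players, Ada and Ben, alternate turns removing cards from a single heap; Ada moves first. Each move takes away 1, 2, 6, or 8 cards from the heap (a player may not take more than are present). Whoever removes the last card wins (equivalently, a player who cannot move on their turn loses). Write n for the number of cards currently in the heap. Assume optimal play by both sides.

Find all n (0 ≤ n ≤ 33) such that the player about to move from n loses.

0, 3, 7, 10, 14, 17, 21, 24, 28, 31

Compute win/loss labels from the base case upward. A position with no move is L. Any other position is W if it can reach an L in one move, else L.
n=0: no move → L
n=1: reaches L-position 0 → W
n=2: reaches L-position 0 → W
n=3: only reaches 2(W), 1(W), all W → L
n=4: reaches L-position 3 → W
n=5: reaches L-position 3 → W
n=6: reaches L-position 0 → W
n=7: only reaches 6(W), 5(W), 1(W), all W → L
n=8: reaches L-position 7 → W
n=9: reaches L-position 7 → W
n=10: only reaches 9(W), 8(W), 4(W), 2(W), all W → L
n=11: reaches L-position 10 → W
n=12: reaches L-position 10 → W
n=13: reaches L-position 7 → W
n=14: only reaches 13(W), 12(W), 8(W), 6(W), all W → L
n=15: reaches L-position 14 → W
n=16: reaches L-position 14 → W
n=17: only reaches 16(W), 15(W), 11(W), 9(W), all W → L
n=18: reaches L-position 17 → W
n=19: reaches L-position 17 → W
n=20: reaches L-position 14 → W
n=21: only reaches 20(W), 19(W), 15(W), 13(W), all W → L
n=22: reaches L-position 21 → W
n=23: reaches L-position 21 → W
n=24: only reaches 23(W), 22(W), 18(W), 16(W), all W → L
n=25: reaches L-position 24 → W
n=26: reaches L-position 24 → W
n=27: reaches L-position 21 → W
n=28: only reaches 27(W), 26(W), 22(W), 20(W), all W → L
n=29: reaches L-position 28 → W
n=30: reaches L-position 28 → W
n=31: only reaches 30(W), 29(W), 25(W), 23(W), all W → L
n=32: reaches L-position 31 → W
n=33: reaches L-position 31 → W
Reading off the rows marked L gives the requested list; there are 10 such values of n.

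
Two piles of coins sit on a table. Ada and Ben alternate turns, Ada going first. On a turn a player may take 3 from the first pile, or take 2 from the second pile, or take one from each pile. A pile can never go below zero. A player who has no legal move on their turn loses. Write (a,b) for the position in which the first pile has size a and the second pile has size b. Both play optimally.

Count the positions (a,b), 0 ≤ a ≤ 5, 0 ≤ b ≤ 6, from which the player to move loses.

Label each position W (a win for the player to move) or L (a loss). A position with no legal move is L; any other position is W exactly when some move reaches an L, and L when every move reaches a W.
Every move lowers a or b (never raises either), so fill the grid row by row in increasing a, and left to right within a row: each cell's successors are then already labelled.
      b=0  b=1  b=2  b=3  b=4  b=5  b=6
a=0:    L    L    W    W    L    L    W
a=1:    L    W    W    L    L    W    W
a=2:    L    W    W    L    W    W    L
a=3:    W    W    L    L    W    W    L
a=4:    W    L    L    W    W    L    L
a=5:    W    L    W    W    L    L    W
Cells with no legal move (terminal, hence L): (0,0), (0,1), (1,0), (2,0).
The remaining L cells, each justified by listing all of its moves:
(0,4): L (sole option (0,2)(W) is W)
(0,5): L (sole option (0,3)(W) is W)
(1,3): L (options (1,1)(W), (0,2)(W) are all W)
(1,4): L (options (1,2)(W), (0,3)(W) are all W)
(2,3): L (options (2,1)(W), (1,2)(W) are all W)
(2,6): L (options (2,4)(W), (1,5)(W) are all W)
(3,2): L (options (0,2)(W), (3,0)(W), (2,1)(W) are all W)
(3,3): L (options (0,3)(W), (3,1)(W), (2,2)(W) are all W)
(3,6): L (options (0,6)(W), (3,4)(W), (2,5)(W) are all W)
(4,1): L (options (1,1)(W), (3,0)(W) are all W)
(4,2): L (options (1,2)(W), (4,0)(W), (3,1)(W) are all W)
(4,5): L (options (1,5)(W), (4,3)(W), (3,4)(W) are all W)
(4,6): L (options (1,6)(W), (4,4)(W), (3,5)(W) are all W)
(5,1): L (options (2,1)(W), (4,0)(W) are all W)
(5,4): L (options (2,4)(W), (5,2)(W), (4,3)(W) are all W)
(5,5): L (options (2,5)(W), (5,3)(W), (4,4)(W) are all W)
Every other cell has at least one move into one of the L cells above, so it is W.
L cells per row: a=0: 4, a=1: 3, a=2: 3, a=3: 3, a=4: 4, a=5: 3; total 20.

20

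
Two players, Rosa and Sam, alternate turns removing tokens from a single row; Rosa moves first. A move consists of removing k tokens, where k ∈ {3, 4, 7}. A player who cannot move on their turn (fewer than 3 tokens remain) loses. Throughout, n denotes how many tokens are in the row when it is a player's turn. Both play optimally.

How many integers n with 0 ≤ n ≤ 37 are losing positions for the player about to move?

Use the standard recursion: the mover loses at a terminal position; elsewhere, the mover wins exactly when some move hands the opponent an L position.
n=0: no move → L
n=1: no move → L
n=2: no move → L
n=3: reaches L-position 0 → W
n=4: reaches L-position 1 → W
n=5: reaches L-position 2 → W
n=6: reaches L-position 2 → W
n=7: reaches L-position 0 → W
n=8: reaches L-position 1 → W
n=9: reaches L-position 2 → W
n=10: only reaches 7(W), 6(W), 3(W), all W → L
n=11: only reaches 8(W), 7(W), 4(W), all W → L
n=12: only reaches 9(W), 8(W), 5(W), all W → L
n=13: reaches L-position 10 → W
n=14: reaches L-position 11 → W
n=15: reaches L-position 12 → W
n=16: reaches L-position 12 → W
n=17: reaches L-position 10 → W
n=18: reaches L-position 11 → W
n=19: reaches L-position 12 → W
n=20: only reaches 17(W), 16(W), 13(W), all W → L
n=21: only reaches 18(W), 17(W), 14(W), all W → L
n=22: only reaches 19(W), 18(W), 15(W), all W → L
n=23: reaches L-position 20 → W
n=24: reaches L-position 21 → W
n=25: reaches L-position 22 → W
n=26: reaches L-position 22 → W
n=27: reaches L-position 20 → W
n=28: reaches L-position 21 → W
n=29: reaches L-position 22 → W
n=30: only reaches 27(W), 26(W), 23(W), all W → L
n=31: only reaches 28(W), 27(W), 24(W), all W → L
n=32: only reaches 29(W), 28(W), 25(W), all W → L
n=33: reaches L-position 30 → W
n=34: reaches L-position 31 → W
n=35: reaches L-position 32 → W
n=36: reaches L-position 32 → W
n=37: reaches L-position 30 → W
L entries with 0 ≤ n ≤ 37: n = 0, 1, 2, 10, 11, 12, 20, 21, 22, 30, 31, 32; that makes 12.

12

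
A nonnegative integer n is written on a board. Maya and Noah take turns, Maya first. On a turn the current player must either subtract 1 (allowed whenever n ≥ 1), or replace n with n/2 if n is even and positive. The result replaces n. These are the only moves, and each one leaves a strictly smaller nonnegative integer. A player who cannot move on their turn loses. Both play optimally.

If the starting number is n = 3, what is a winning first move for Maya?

Work bottom-up. With no move the player to move loses. Otherwise the position is W if at least one move leads to an L position for the opponent, and L if every move leads to a W.
n=0: no move → L
n=1: W (go to 0, an L position)
n=2: L (sole option 1(W) is W)
n=3: W (go to 2, an L position)
From 3, the L positions reachable in one move are: 2.

Move to 2.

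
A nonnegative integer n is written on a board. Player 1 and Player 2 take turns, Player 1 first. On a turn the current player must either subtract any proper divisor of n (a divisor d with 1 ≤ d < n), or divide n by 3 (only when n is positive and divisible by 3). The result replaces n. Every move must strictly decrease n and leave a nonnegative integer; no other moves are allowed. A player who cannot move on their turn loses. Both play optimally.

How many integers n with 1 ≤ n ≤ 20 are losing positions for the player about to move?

Work bottom-up. With no move the player to move loses. Otherwise the position is W if at least one move leads to an L position for the opponent, and L if every move leads to a W.
n=0: no move → L
n=1: no move → L
n=2: W (go to 1, an L position)
n=3: W (go to 1, an L position)
n=4: L (options 2(W), 3(W) are all W)
n=5: W (go to 4, an L position)
n=6: W (go to 4, an L position)
n=7: L (sole option 6(W) is W)
n=8: W (go to 4, an L position)
n=9: L (options 3(W), 6(W), 8(W) are all W)
n=10: W (go to 9, an L position)
n=11: L (sole option 10(W) is W)
n=12: W (go to 4, an L position)
n=13: L (sole option 12(W) is W)
n=14: W (go to 7, an L position)
n=15: L (options 5(W), 10(W), 12(W), 14(W) are all W)
n=16: W (go to 15, an L position)
n=17: L (sole option 16(W) is W)
n=18: W (go to 9, an L position)
n=19: L (sole option 18(W) is W)
n=20: W (go to 15, an L position)
L entries with 1 ≤ n ≤ 20 (n=0 is outside the asked range and is not counted): n = 1, 4, 7, 9, 11, 13, 15, 17, 19; that makes 9.

9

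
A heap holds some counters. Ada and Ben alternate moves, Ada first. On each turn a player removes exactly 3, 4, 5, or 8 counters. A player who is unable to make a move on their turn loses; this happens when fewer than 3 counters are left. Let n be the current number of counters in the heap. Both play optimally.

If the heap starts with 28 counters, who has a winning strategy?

Ada wins.

Build the W/L table. Terminal = L. A non-terminal position is W if it has a move to some L; otherwise it is L.
n=0: no move → L
n=1: no move → L
n=2: no move → L
n=3: →0(L), so W
n=4: →1(L), so W
n=5: →2(L), so W
n=6: →2(L), so W
n=7: →2(L), so W
n=8: →0(L), so W
n=9: →1(L), so W
n=10: →2(L), so W
n=11: →8(W), 7(W), 6(W), 3(W) — all W, so L
n=12: →9(W), 8(W), 7(W), 4(W) — all W, so L
n=13: →10(W), 9(W), 8(W), 5(W) — all W, so L
n=14: →11(L), so W
n=15: →12(L), so W
n=16: →13(L), so W
n=17: →13(L), so W
n=18: →13(L), so W
n=19: →11(L), so W
n=20: →12(L), so W
n=21: →13(L), so W
n=22: →19(W), 18(W), 17(W), 14(W) — all W, so L
n=23: →20(W), 19(W), 18(W), 15(W) — all W, so L
n=24: →21(W), 20(W), 19(W), 16(W) — all W, so L
n=25: →22(L), so W
n=26: →23(L), so W
n=27: →24(L), so W
n=28: →24(L), so W
The starting position 28 is W: Ada should remove 4, leaving 24, handing over an L position.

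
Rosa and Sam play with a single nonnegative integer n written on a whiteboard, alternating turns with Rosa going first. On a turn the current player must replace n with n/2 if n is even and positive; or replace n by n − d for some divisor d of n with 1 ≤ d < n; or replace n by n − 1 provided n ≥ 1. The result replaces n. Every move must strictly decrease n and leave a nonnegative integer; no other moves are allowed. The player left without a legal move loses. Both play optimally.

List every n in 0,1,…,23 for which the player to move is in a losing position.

Compute win/loss labels from the base case upward. A position with no move is L. Any other position is W if it can reach an L in one move, else L.
n=0: no move → L
n=1: →0(L), so W
n=2: →1(W) only, which is W, so L
n=3: →2(L), so W
n=4: →2(L), so W
n=5: →4(W) only, which is W, so L
n=6: →5(L), so W
n=7: →6(W) only, which is W, so L
n=8: →7(L), so W
n=9: →6(W), 8(W) — all W, so L
n=10: →5(L), so W
n=11: →10(W) only, which is W, so L
n=12: →9(L), so W
n=13: →12(W) only, which is W, so L
n=14: →7(L), so W
n=15: →10(W), 12(W), 14(W) — all W, so L
n=16: →15(L), so W
n=17: →16(W) only, which is W, so L
n=18: →9(L), so W
n=19: →18(W) only, which is W, so L
n=20: →15(L), so W
n=21: →14(W), 18(W), 20(W) — all W, so L
n=22: →11(L), so W
n=23: →22(W) only, which is W, so L
The losing starting values of n are exactly the entries labelled L in this table (12 of them).

0, 2, 5, 7, 9, 11, 13, 15, 17, 19, 21, 23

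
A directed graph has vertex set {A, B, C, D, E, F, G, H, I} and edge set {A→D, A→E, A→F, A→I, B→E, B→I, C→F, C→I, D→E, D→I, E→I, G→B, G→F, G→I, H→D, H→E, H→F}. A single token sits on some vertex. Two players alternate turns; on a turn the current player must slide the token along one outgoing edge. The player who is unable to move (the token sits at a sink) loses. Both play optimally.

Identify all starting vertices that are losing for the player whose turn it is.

Use the standard recursion: the mover loses at a terminal position; elsewhere, the mover wins exactly when some move hands the opponent an L position.
Every edge goes from a vertex to one that appears earlier in the order I, F, E, B, D, A, G, H, C, so processing vertices in that order labels each vertex after all of its successors.
I: no outgoing edge → L
F: no outgoing edge → L
E: can move to I, which is L ⇒ W
B: can move to I, which is L ⇒ W
D: can move to I, which is L ⇒ W
A: can move to F, which is L ⇒ W
G: can move to F, which is L ⇒ W
H: can move to F, which is L ⇒ W
C: can move to F, which is L ⇒ W
The losing starting vertices are exactly the entries labelled L in this table (2 of them).

F, I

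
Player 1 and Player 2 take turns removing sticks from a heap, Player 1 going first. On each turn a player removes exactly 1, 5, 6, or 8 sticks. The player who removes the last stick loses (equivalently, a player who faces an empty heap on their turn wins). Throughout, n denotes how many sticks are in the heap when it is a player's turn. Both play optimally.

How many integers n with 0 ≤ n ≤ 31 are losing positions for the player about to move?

Compute win/loss labels from the base case upward. A position with no move is W. Any other position is W if it can reach an L in one move, else L.
n=0: no move; the opponent has just taken the last stick and therefore loses → W
n=1: only reaches 0(W), which is W → L
n=2: reaches L-position 1 → W
n=3: only reaches 2(W), which is W → L
n=4: reaches L-position 3 → W
n=5: only reaches 4(W), 0(W), all W → L
n=6: reaches L-position 5 → W
n=7: reaches L-position 1 → W
n=8: reaches L-position 3 → W
n=9: reaches L-position 3 → W
n=10: reaches L-position 5 → W
n=11: reaches L-position 5 → W
n=12: only reaches 11(W), 7(W), 6(W), 4(W), all W → L
n=13: reaches L-position 12 → W
n=14: only reaches 13(W), 9(W), 8(W), 6(W), all W → L
n=15: reaches L-position 14 → W
n=16: only reaches 15(W), 11(W), 10(W), 8(W), all W → L
n=17: reaches L-position 16 → W
n=18: reaches L-position 12 → W
n=19: reaches L-position 14 → W
n=20: reaches L-position 14 → W
n=21: reaches L-position 16 → W
n=22: reaches L-position 16 → W
n=23: only reaches 22(W), 18(W), 17(W), 15(W), all W → L
n=24: reaches L-position 23 → W
n=25: only reaches 24(W), 20(W), 19(W), 17(W), all W → L
n=26: reaches L-position 25 → W
n=27: only reaches 26(W), 22(W), 21(W), 19(W), all W → L
n=28: reaches L-position 27 → W
n=29: reaches L-position 23 → W
n=30: reaches L-position 25 → W
n=31: reaches L-position 25 → W
L entries with 0 ≤ n ≤ 31: n = 1, 3, 5, 12, 14, 16, 23, 25, 27; that makes 9.

9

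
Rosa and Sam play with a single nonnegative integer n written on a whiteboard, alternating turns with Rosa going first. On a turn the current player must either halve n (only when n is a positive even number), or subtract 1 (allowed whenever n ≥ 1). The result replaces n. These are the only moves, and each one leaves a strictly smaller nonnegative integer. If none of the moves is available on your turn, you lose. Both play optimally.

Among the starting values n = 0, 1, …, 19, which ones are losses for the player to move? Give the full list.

Label each position W (a win for the player to move) or L (a loss). A position with no legal move is L; any other position is W exactly when some move reaches an L, and L when every move reaches a W.
n=0: no move → L
n=1: can move to 0, which is L ⇒ W
n=2: the only move is to 1(W), a W ⇒ L
n=3: can move to 2, which is L ⇒ W
n=4: can move to 2, which is L ⇒ W
n=5: the only move is to 4(W), a W ⇒ L
n=6: can move to 5, which is L ⇒ W
n=7: the only move is to 6(W), a W ⇒ L
n=8: can move to 7, which is L ⇒ W
n=9: the only move is to 8(W), a W ⇒ L
n=10: can move to 5, which is L ⇒ W
n=11: the only move is to 10(W), a W ⇒ L
n=12: can move to 11, which is L ⇒ W
n=13: the only move is to 12(W), a W ⇒ L
n=14: can move to 7, which is L ⇒ W
n=15: the only move is to 14(W), a W ⇒ L
n=16: can move to 15, which is L ⇒ W
n=17: the only move is to 16(W), a W ⇒ L
n=18: can move to 9, which is L ⇒ W
n=19: the only move is to 18(W), a W ⇒ L
Reading off the rows marked L gives the requested list; there are 10 such values of n.

0, 2, 5, 7, 9, 11, 13, 15, 17, 19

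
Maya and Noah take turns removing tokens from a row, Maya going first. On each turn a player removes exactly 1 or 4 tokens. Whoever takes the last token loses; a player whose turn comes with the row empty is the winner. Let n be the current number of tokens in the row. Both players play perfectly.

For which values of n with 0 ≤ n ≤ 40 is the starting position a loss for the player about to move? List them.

1, 3, 6, 8, 11, 13, 16, 18, 21, 23, 26, 28, 31, 33, 36, 38

Work bottom-up. With no move the player to move wins. Otherwise the position is W if at least one move leads to an L position for the opponent, and L if every move leads to a W.
n=0: no move; the opponent has just taken the last token and therefore loses → W
n=1: only reaches 0(W), which is W → L
n=2: reaches L-position 1 → W
n=3: only reaches 2(W), which is W → L
n=4: reaches L-position 3 → W
n=5: reaches L-position 1 → W
n=6: only reaches 5(W), 2(W), all W → L
n=7: reaches L-position 6 → W
n=8: only reaches 7(W), 4(W), all W → L
n=9: reaches L-position 8 → W
n=10: reaches L-position 6 → W
n=11: only reaches 10(W), 7(W), all W → L
n=12: reaches L-position 11 → W
n=13: only reaches 12(W), 9(W), all W → L
n=14: reaches L-position 13 → W
n=15: reaches L-position 11 → W
n=16: only reaches 15(W), 12(W), all W → L
n=17: reaches L-position 16 → W
n=18: only reaches 17(W), 14(W), all W → L
n=19: reaches L-position 18 → W
n=20: reaches L-position 16 → W
n=21: only reaches 20(W), 17(W), all W → L
n=22: reaches L-position 21 → W
n=23: only reaches 22(W), 19(W), all W → L
n=24: reaches L-position 23 → W
n=25: reaches L-position 21 → W
n=26: only reaches 25(W), 22(W), all W → L
n=27: reaches L-position 26 → W
n=28: only reaches 27(W), 24(W), all W → L
n=29: reaches L-position 28 → W
n=30: reaches L-position 26 → W
n=31: only reaches 30(W), 27(W), all W → L
n=32: reaches L-position 31 → W
n=33: only reaches 32(W), 29(W), all W → L
n=34: reaches L-position 33 → W
n=35: reaches L-position 31 → W
n=36: only reaches 35(W), 32(W), all W → L
n=37: reaches L-position 36 → W
n=38: only reaches 37(W), 34(W), all W → L
n=39: reaches L-position 38 → W
n=40: reaches L-position 36 → W
The losing starting values of n are exactly the entries labelled L in this table (16 of them).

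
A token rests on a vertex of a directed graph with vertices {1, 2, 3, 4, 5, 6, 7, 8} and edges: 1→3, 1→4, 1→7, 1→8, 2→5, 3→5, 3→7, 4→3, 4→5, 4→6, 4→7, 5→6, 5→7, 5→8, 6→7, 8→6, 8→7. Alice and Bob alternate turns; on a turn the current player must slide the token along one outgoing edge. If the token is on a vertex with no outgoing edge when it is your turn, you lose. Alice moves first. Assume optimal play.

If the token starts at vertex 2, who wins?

Bob wins.

Label each position W (a win for the player to move) or L (a loss). A position with no legal move is L; any other position is W exactly when some move reaches an L, and L when every move reaches a W.
Every edge goes from a vertex to one that appears earlier in the order 7, 6, 8, 5, 3, 4, 2, 1, so processing vertices in that order labels each vertex after all of its successors.
7: no outgoing edge → L
6: reaches L-position 7 → W
8: reaches L-position 7 → W
5: reaches L-position 7 → W
3: reaches L-position 7 → W
4: reaches L-position 7 → W
2: only reaches 5(W), which is W → L
1: reaches L-position 7 → W
Every move from 2 reaches a W position, so the mover loses.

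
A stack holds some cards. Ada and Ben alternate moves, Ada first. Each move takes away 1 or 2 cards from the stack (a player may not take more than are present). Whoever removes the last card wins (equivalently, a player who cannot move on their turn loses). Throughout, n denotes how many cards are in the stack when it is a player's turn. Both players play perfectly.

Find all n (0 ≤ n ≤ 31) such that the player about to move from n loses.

Classify positions by backward induction: terminal positions (no move available) are L. From any other position, the mover wins iff some move reaches an L.
n=0: no move → L
n=1: →0(L), so W
n=2: →0(L), so W
n=3: →2(W), 1(W) — all W, so L
n=4: →3(L), so W
n=5: →3(L), so W
n=6: →5(W), 4(W) — all W, so L
n=7: →6(L), so W
n=8: →6(L), so W
n=9: →8(W), 7(W) — all W, so L
n=10: →9(L), so W
n=11: →9(L), so W
n=12: →11(W), 10(W) — all W, so L
n=13: →12(L), so W
n=14: →12(L), so W
n=15: →14(W), 13(W) — all W, so L
n=16: →15(L), so W
n=17: →15(L), so W
n=18: →17(W), 16(W) — all W, so L
n=19: →18(L), so W
n=20: →18(L), so W
n=21: →20(W), 19(W) — all W, so L
n=22: →21(L), so W
n=23: →21(L), so W
n=24: →23(W), 22(W) — all W, so L
n=25: →24(L), so W
n=26: →24(L), so W
n=27: →26(W), 25(W) — all W, so L
n=28: →27(L), so W
n=29: →27(L), so W
n=30: →29(W), 28(W) — all W, so L
n=31: →30(L), so W
Reading off the rows marked L gives the requested list; there are 11 such values of n.

0, 3, 6, 9, 12, 15, 18, 21, 24, 27, 30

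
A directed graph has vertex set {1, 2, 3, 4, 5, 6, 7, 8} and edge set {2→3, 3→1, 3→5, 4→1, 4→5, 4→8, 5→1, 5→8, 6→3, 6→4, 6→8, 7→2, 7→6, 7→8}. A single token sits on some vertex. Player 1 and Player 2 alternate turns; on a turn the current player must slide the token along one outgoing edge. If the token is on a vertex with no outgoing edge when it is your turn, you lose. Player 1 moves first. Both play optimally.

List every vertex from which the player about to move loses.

Label each position W (a win for the player to move) or L (a loss). A position with no legal move is L; any other position is W exactly when some move reaches an L, and L when every move reaches a W.
Every edge goes from a vertex to one that appears earlier in the order 8, 1, 5, 3, 4, 6, 2, 7, so processing vertices in that order labels each vertex after all of its successors.
8: no outgoing edge → L
1: no outgoing edge → L
5: →1(L), so W
3: →1(L), so W
4: →1(L), so W
6: →8(L), so W
2: →3(W) only, which is W, so L
7: →2(L), so W
Reading off the rows marked L gives the requested list; there are 3 such vertices.

1, 2, 8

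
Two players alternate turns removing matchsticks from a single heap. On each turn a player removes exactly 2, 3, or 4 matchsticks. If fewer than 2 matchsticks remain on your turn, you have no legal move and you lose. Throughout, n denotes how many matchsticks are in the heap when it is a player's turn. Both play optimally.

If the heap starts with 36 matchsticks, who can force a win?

The second player wins.

Label each position W (a win for the player to move) or L (a loss). A position with no legal move is L; any other position is W exactly when some move reaches an L, and L when every move reaches a W.
n=0: no move → L
n=1: no move → L
n=2: can move to 0, which is L ⇒ W
n=3: can move to 1, which is L ⇒ W
n=4: can move to 1, which is L ⇒ W
n=5: can move to 1, which is L ⇒ W
n=6: moves to 4(W), 3(W), 2(W); every one is W ⇒ L
n=7: moves to 5(W), 4(W), 3(W); every one is W ⇒ L
n=8: can move to 6, which is L ⇒ W
n=9: can move to 7, which is L ⇒ W
n=10: can move to 7, which is L ⇒ W
n=11: can move to 7, which is L ⇒ W
n=12: moves to 10(W), 9(W), 8(W); every one is W ⇒ L
n=13: moves to 11(W), 10(W), 9(W); every one is W ⇒ L
n=14: can move to 12, which is L ⇒ W
n=15: can move to 13, which is L ⇒ W
n=16: can move to 13, which is L ⇒ W
n=17: can move to 13, which is L ⇒ W
n=18: moves to 16(W), 15(W), 14(W); every one is W ⇒ L
n=19: moves to 17(W), 16(W), 15(W); every one is W ⇒ L
n=20: can move to 18, which is L ⇒ W
n=21: can move to 19, which is L ⇒ W
n=22: can move to 19, which is L ⇒ W
n=23: can move to 19, which is L ⇒ W
n=24: moves to 22(W), 21(W), 20(W); every one is W ⇒ L
n=25: moves to 23(W), 22(W), 21(W); every one is W ⇒ L
n=26: can move to 24, which is L ⇒ W
n=27: can move to 25, which is L ⇒ W
n=28: can move to 25, which is L ⇒ W
n=29: can move to 25, which is L ⇒ W
n=30: moves to 28(W), 27(W), 26(W); every one is W ⇒ L
n=31: moves to 29(W), 28(W), 27(W); every one is W ⇒ L
n=32: can move to 30, which is L ⇒ W
n=33: can move to 31, which is L ⇒ W
n=34: can move to 31, which is L ⇒ W
n=35: can move to 31, which is L ⇒ W
n=36: moves to 34(W), 33(W), 32(W); every one is W ⇒ L
Every move from 36 reaches a W position, so the mover loses.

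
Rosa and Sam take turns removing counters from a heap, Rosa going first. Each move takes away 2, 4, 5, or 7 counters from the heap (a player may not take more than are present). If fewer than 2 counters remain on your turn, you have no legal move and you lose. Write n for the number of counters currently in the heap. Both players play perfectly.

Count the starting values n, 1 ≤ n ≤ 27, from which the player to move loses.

6

Work bottom-up. With no move the player to move loses. Otherwise the position is W if at least one move leads to an L position for the opponent, and L if every move leads to a W.
n=0: no move → L
n=1: no move → L
n=2: W (go to 0, an L position)
n=3: W (go to 1, an L position)
n=4: W (go to 0, an L position)
n=5: W (go to 1, an L position)
n=6: W (go to 1, an L position)
n=7: W (go to 0, an L position)
n=8: W (go to 1, an L position)
n=9: L (options 7(W), 5(W), 4(W), 2(W) are all W)
n=10: L (options 8(W), 6(W), 5(W), 3(W) are all W)
n=11: W (go to 9, an L position)
n=12: W (go to 10, an L position)
n=13: W (go to 9, an L position)
n=14: W (go to 10, an L position)
n=15: W (go to 10, an L position)
n=16: W (go to 9, an L position)
n=17: W (go to 10, an L position)
n=18: L (options 16(W), 14(W), 13(W), 11(W) are all W)
n=19: L (options 17(W), 15(W), 14(W), 12(W) are all W)
n=20: W (go to 18, an L position)
n=21: W (go to 19, an L position)
n=22: W (go to 18, an L position)
n=23: W (go to 19, an L position)
n=24: W (go to 19, an L position)
n=25: W (go to 18, an L position)
n=26: W (go to 19, an L position)
n=27: L (options 25(W), 23(W), 22(W), 20(W) are all W)
L entries with 1 ≤ n ≤ 27 (n=0 is outside the asked range and is not counted): n = 1, 9, 10, 18, 19, 27; that makes 6.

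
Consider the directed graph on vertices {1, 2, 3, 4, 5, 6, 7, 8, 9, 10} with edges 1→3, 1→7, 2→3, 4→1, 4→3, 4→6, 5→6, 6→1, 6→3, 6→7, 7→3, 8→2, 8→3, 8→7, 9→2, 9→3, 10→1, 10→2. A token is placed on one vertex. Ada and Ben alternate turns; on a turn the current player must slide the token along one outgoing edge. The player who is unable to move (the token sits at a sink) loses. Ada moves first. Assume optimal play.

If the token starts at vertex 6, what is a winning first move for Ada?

Move to 3.

Classify positions by backward induction: terminal positions (no move available) are L. From any other position, the mover wins iff some move reaches an L.
Every edge goes from a vertex to one that appears earlier in the order 3, 7, 1, 6, 2, 8, 4, 10, 9, 5, so processing vertices in that order labels each vertex after all of its successors.
3: no outgoing edge → L
7: can move to 3, which is L ⇒ W
1: can move to 3, which is L ⇒ W
6: can move to 3, which is L ⇒ W
2: can move to 3, which is L ⇒ W
8: can move to 3, which is L ⇒ W
4: can move to 3, which is L ⇒ W
10: moves to 2(W), 1(W); every one is W ⇒ L
9: can move to 3, which is L ⇒ W
5: the only move is to 6(W), a W ⇒ L
From 6, the L positions reachable in one move are: 3.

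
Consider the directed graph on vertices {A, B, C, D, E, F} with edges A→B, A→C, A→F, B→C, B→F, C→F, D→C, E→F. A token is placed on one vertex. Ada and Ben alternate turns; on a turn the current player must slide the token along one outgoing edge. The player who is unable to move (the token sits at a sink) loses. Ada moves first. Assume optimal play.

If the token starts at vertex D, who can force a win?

Ben wins.

Positions with no move are L. A position that does have a move is losing for the player to move precisely when every available move leads to a winning position for the opponent. Fill in the labels:
Every edge goes from a vertex to one that appears earlier in the order F, C, B, A, D, E, so processing vertices in that order labels each vertex after all of its successors.
F: no outgoing edge → L
C: →F(L), so W
B: →F(L), so W
A: →F(L), so W
D: →C(W) only, which is W, so L
E: →F(L), so W
The starting position D is L: whatever Ada does, the opponent receives a W position.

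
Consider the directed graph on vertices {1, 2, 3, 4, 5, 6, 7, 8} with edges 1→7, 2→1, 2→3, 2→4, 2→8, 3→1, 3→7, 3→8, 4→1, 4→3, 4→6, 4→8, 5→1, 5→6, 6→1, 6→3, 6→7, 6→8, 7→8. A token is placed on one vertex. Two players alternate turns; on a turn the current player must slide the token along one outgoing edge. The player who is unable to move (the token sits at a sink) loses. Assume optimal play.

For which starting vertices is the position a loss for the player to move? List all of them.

Build the W/L table. Terminal = L. A non-terminal position is W if it has a move to some L; otherwise it is L.
Every edge goes from a vertex to one that appears earlier in the order 8, 7, 1, 3, 6, 4, 5, 2, so processing vertices in that order labels each vertex after all of its successors.
8: no outgoing edge → L
7: can move to 8, which is L ⇒ W
1: the only move is to 7(W), a W ⇒ L
3: can move to 1, which is L ⇒ W
6: can move to 1, which is L ⇒ W
4: can move to 1, which is L ⇒ W
5: can move to 1, which is L ⇒ W
2: can move to 1, which is L ⇒ W
Reading off the rows marked L gives the requested list; there are 2 such vertices.

1, 8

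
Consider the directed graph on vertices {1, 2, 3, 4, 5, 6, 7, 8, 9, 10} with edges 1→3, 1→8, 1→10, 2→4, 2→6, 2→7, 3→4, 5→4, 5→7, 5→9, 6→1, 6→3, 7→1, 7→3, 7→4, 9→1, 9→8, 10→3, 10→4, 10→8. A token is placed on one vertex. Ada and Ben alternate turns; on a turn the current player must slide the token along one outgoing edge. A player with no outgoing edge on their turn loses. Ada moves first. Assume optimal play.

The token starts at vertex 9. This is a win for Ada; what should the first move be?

Move to 8.

Label each position W (a win for the player to move) or L (a loss). A position with no legal move is L; any other position is W exactly when some move reaches an L, and L when every move reaches a W.
Every edge goes from a vertex to one that appears earlier in the order 8, 4, 3, 10, 1, 7, 9, 6, 2, 5, so processing vertices in that order labels each vertex after all of its successors.
8: no outgoing edge → L
4: no outgoing edge → L
3: W (go to 4, an L position)
10: W (go to 4, an L position)
1: W (go to 8, an L position)
7: W (go to 4, an L position)
9: W (go to 8, an L position)
6: L (options 1(W), 3(W) are all W)
2: W (go to 6, an L position)
5: W (go to 4, an L position)
From 9, the L positions reachable in one move are: 8.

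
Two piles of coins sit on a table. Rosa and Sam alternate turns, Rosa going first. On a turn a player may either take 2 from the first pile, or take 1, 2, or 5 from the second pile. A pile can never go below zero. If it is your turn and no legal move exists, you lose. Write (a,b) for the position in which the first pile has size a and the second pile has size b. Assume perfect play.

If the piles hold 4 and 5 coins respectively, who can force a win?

Rosa wins.

Use the standard recursion: the mover loses at a terminal position; elsewhere, the mover wins exactly when some move hands the opponent an L position.
No move ever increases a pile, so every position that can arise here has a ≤ 4 and b ≤ 5; it is enough to label the cells with 0 ≤ a ≤ 4 and 0 ≤ b ≤ 5.
Every move lowers a or b (never raises either), so fill the grid row by row in increasing a, and left to right within a row: each cell's successors are then already labelled.
      b=0  b=1  b=2  b=3  b=4  b=5
a=0:    L    W    W    L    W    W
a=1:    L    W    W    L    W    W
a=2:    W    L    W    W    L    W
a=3:    W    L    W    W    L    W
a=4:    L    W    W    L    W    W
Cells with no legal move (terminal, hence L): (0,0), (1,0).
The remaining L cells, each justified by listing all of its moves:
(0,3): →(0,2)(W), (0,1)(W) — all W, so L
(1,3): →(1,2)(W), (1,1)(W) — all W, so L
(2,1): →(0,1)(W), (2,0)(W) — all W, so L
(2,4): →(0,4)(W), (2,3)(W), (2,2)(W) — all W, so L
(3,1): →(1,1)(W), (3,0)(W) — all W, so L
(3,4): →(1,4)(W), (3,3)(W), (3,2)(W) — all W, so L
(4,0): →(2,0)(W) only, which is W, so L
(4,3): →(2,3)(W), (4,2)(W), (4,1)(W) — all W, so L
Every other cell has at least one move into one of the L cells above, so it is W.
From (4,5) Rosa can move to (4,3), reaching an L position.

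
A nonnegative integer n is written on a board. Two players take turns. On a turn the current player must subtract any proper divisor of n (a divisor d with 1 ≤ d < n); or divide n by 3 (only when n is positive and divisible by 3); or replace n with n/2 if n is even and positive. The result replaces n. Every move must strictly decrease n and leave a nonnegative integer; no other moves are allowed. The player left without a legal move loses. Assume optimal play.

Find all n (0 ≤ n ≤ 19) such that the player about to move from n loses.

0, 1, 4, 7, 9, 11, 13, 15, 17, 19

Classify positions by backward induction: terminal positions (no move available) are L. From any other position, the mover wins iff some move reaches an L.
n=0: no move → L
n=1: no move → L
n=2: reaches L-position 1 → W
n=3: reaches L-position 1 → W
n=4: only reaches 2(W), 3(W), all W → L
n=5: reaches L-position 4 → W
n=6: reaches L-position 4 → W
n=7: only reaches 6(W), which is W → L
n=8: reaches L-position 4 → W
n=9: only reaches 3(W), 6(W), 8(W), all W → L
n=10: reaches L-position 9 → W
n=11: only reaches 10(W), which is W → L
n=12: reaches L-position 4 → W
n=13: only reaches 12(W), which is W → L
n=14: reaches L-position 7 → W
n=15: only reaches 5(W), 10(W), 12(W), 14(W), all W → L
n=16: reaches L-position 15 → W
n=17: only reaches 16(W), which is W → L
n=18: reaches L-position 9 → W
n=19: only reaches 18(W), which is W → L
The losing starting values of n are exactly the entries labelled L in this table (10 of them).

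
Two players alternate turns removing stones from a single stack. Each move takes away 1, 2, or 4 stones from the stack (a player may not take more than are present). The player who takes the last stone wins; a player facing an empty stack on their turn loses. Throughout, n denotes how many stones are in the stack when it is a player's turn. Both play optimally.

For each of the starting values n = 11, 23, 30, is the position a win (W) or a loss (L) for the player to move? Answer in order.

Compute win/loss labels from the base case upward. A position with no move is L. Any other position is W if it can reach an L in one move, else L.
n=0: no move → L
n=1: →0(L), so W
n=2: →0(L), so W
n=3: →2(W), 1(W) — all W, so L
n=4: →3(L), so W
n=5: →3(L), so W
n=6: →5(W), 4(W), 2(W) — all W, so L
n=7: →6(L), so W
n=8: →6(L), so W
n=9: →8(W), 7(W), 5(W) — all W, so L
n=10: →9(L), so W
n=11: →9(L), so W
n=12: →11(W), 10(W), 8(W) — all W, so L
n=13: →12(L), so W
n=14: →12(L), so W
n=15: →14(W), 13(W), 11(W) — all W, so L
n=16: →15(L), so W
n=17: →15(L), so W
n=18: →17(W), 16(W), 14(W) — all W, so L
n=19: →18(L), so W
n=20: →18(L), so W
n=21: →20(W), 19(W), 17(W) — all W, so L
n=22: →21(L), so W
n=23: →21(L), so W
n=24: →23(W), 22(W), 20(W) — all W, so L
n=25: →24(L), so W
n=26: →24(L), so W
n=27: →26(W), 25(W), 23(W) — all W, so L
n=28: →27(L), so W
n=29: →27(L), so W
n=30: →29(W), 28(W), 26(W) — all W, so L

11: W, 23: W, 30: L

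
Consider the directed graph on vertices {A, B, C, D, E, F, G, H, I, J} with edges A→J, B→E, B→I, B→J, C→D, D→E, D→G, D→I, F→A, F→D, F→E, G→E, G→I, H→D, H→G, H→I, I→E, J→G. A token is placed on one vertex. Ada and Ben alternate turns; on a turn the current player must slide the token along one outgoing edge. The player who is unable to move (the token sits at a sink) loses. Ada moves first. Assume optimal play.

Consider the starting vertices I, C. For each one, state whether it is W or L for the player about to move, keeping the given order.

I: W, C: L

Positions with no move are L. A position that does have a move is losing for the player to move precisely when every available move leads to a winning position for the opponent. Fill in the labels:
Every edge goes from a vertex to one that appears earlier in the order E, I, G, D, H, J, C, A, B, F, so processing vertices in that order labels each vertex after all of its successors.
E: no outgoing edge → L
I: W (go to E, an L position)
G: W (go to E, an L position)
D: W (go to E, an L position)
H: L (options D(W), G(W), I(W) are all W)
J: L (sole option G(W) is W)
C: L (sole option D(W) is W)
A: W (go to J, an L position)
B: W (go to J, an L position)
F: W (go to E, an L position)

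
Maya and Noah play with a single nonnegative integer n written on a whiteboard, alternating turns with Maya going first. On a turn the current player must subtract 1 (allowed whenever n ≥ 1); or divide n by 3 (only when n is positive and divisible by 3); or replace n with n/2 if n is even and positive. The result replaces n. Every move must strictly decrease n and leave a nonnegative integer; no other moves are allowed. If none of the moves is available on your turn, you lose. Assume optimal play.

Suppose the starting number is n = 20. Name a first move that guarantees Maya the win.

Move to 19.

Positions with no move are L. A position that does have a move is losing for the player to move precisely when every available move leads to a winning position for the opponent. Fill in the labels:
n=0: no move → L
n=1: can move to 0, which is L ⇒ W
n=2: the only move is to 1(W), a W ⇒ L
n=3: can move to 2, which is L ⇒ W
n=4: can move to 2, which is L ⇒ W
n=5: the only move is to 4(W), a W ⇒ L
n=6: can move to 2, which is L ⇒ W
n=7: the only move is to 6(W), a W ⇒ L
n=8: can move to 7, which is L ⇒ W
n=9: moves to 3(W), 8(W); every one is W ⇒ L
n=10: can move to 5, which is L ⇒ W
n=11: the only move is to 10(W), a W ⇒ L
n=12: can move to 11, which is L ⇒ W
n=13: the only move is to 12(W), a W ⇒ L
n=14: can move to 7, which is L ⇒ W
n=15: can move to 5, which is L ⇒ W
n=16: moves to 8(W), 15(W); every one is W ⇒ L
n=17: can move to 16, which is L ⇒ W
n=18: can move to 9, which is L ⇒ W
n=19: the only move is to 18(W), a W ⇒ L
n=20: can move to 19, which is L ⇒ W
From 20, the L positions reachable in one move are: 19.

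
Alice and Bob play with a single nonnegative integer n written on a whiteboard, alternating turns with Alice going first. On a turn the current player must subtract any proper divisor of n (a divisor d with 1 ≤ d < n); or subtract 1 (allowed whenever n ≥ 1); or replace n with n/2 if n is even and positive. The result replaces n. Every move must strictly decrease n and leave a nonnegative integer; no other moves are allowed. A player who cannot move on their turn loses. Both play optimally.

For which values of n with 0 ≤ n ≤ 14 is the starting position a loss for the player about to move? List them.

0, 2, 5, 7, 9, 11, 13

Use the standard recursion: the mover loses at a terminal position; elsewhere, the mover wins exactly when some move hands the opponent an L position.
n=0: no move → L
n=1: W (go to 0, an L position)
n=2: L (sole option 1(W) is W)
n=3: W (go to 2, an L position)
n=4: W (go to 2, an L position)
n=5: L (sole option 4(W) is W)
n=6: W (go to 5, an L position)
n=7: L (sole option 6(W) is W)
n=8: W (go to 7, an L position)
n=9: L (options 6(W), 8(W) are all W)
n=10: W (go to 5, an L position)
n=11: L (sole option 10(W) is W)
n=12: W (go to 9, an L position)
n=13: L (sole option 12(W) is W)
n=14: W (go to 7, an L position)
Reading off the rows marked L gives the requested list; there are 7 such values of n.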